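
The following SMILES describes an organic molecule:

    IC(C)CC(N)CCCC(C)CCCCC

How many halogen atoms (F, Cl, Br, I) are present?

1

Halogen atoms appear at heavy-atom position 1 (1×I).
Other groups present: 1 primary amine.
Halogen count: 1.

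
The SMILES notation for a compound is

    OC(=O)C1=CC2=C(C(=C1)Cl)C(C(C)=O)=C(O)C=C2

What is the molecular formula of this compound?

Walk through each heavy atom and fill implicit hydrogens from standard valence (C 4, N 3, O 2, S 2, halogen 1):
  atom 1: O, bond orders sum to 1 (valence 2) → 1 H
  atom 2: C, bond orders sum to 4 (valence 4) → 0 H
  atom 3: O, bond orders sum to 2 (valence 2) → 0 H
  atom 4: C, bond orders sum to 4 (valence 4) → 0 H
  atom 5: C, bond orders sum to 3 (valence 4) → 1 H
  atom 6: C, bond orders sum to 4 (valence 4) → 0 H
  atom 7: C, bond orders sum to 4 (valence 4) → 0 H
  atom 8: C, bond orders sum to 4 (valence 4) → 0 H
  atom 9: C, bond orders sum to 3 (valence 4) → 1 H
  atom 10: Cl (halogen, monovalent) → 0 H
  atom 11: C, bond orders sum to 4 (valence 4) → 0 H
  atom 12: C, bond orders sum to 4 (valence 4) → 0 H
  atom 13: C, bond orders sum to 1 (valence 4) → 3 H
  atom 14: O, bond orders sum to 2 (valence 2) → 0 H
  atom 15: C, bond orders sum to 4 (valence 4) → 0 H
  atom 16: O, bond orders sum to 1 (valence 2) → 1 H
  atom 17: C, bond orders sum to 3 (valence 4) → 1 H
  atom 18: C, bond orders sum to 3 (valence 4) → 1 H
Totals → C:13, H:9, Cl:1, O:4.

C13H9ClO4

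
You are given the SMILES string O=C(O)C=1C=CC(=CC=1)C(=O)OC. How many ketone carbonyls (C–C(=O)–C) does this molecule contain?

Scan the SMILES for the ketone motif — none present.
Groups that are present: 1 carboxylic acid, 1 ester.

0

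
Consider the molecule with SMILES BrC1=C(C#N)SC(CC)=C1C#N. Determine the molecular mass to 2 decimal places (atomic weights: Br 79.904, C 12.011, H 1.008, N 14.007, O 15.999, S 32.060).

241.11 g/mol

First, the molecular formula is C8H5BrN2S (counting implicit H from valence).
  Br: 1 × 79.904 = 79.904
  C: 8 × 12.011 = 96.088
  H: 5 × 1.008 = 5.040
  N: 2 × 14.007 = 28.014
  S: 1 × 32.060 = 32.060
Sum: 1×79.904 + 8×12.011 + 5×1.008 + 2×14.007 + 1×32.060 = 241.106 → 241.11 g/mol.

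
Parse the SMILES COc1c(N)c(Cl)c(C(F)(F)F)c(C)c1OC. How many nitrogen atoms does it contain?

1

Scan the SMILES for N atoms (remember two-letter symbols like Cl and Br are single atoms).
Nitrogen count: 1.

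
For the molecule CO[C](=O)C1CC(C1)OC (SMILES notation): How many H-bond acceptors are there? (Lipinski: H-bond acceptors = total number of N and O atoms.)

3

N atoms: 0; O atoms: 3.
Lipinski HBA = 0 + 3 = 3.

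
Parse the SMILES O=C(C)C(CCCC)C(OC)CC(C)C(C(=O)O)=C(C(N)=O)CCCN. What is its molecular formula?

Walk through each heavy atom and fill implicit hydrogens from standard valence (C 4, N 3, O 2, S 2, halogen 1):
  atom 1: O, bond orders sum to 2 (valence 2) → 0 H
  atom 2: C, bond orders sum to 4 (valence 4) → 0 H
  atom 3: C, bond orders sum to 1 (valence 4) → 3 H
  atom 4: C, bond orders sum to 3 (valence 4) → 1 H
  atom 5: C, bond orders sum to 2 (valence 4) → 2 H
  atom 6: C, bond orders sum to 2 (valence 4) → 2 H
  atom 7: C, bond orders sum to 2 (valence 4) → 2 H
  atom 8: C, bond orders sum to 1 (valence 4) → 3 H
  atom 9: C, bond orders sum to 3 (valence 4) → 1 H
  atom 10: O, bond orders sum to 2 (valence 2) → 0 H
  atom 11: C, bond orders sum to 1 (valence 4) → 3 H
  atom 12: C, bond orders sum to 2 (valence 4) → 2 H
  atom 13: C, bond orders sum to 3 (valence 4) → 1 H
  atom 14: C, bond orders sum to 1 (valence 4) → 3 H
  atom 15: C, bond orders sum to 4 (valence 4) → 0 H
  atom 16: C, bond orders sum to 4 (valence 4) → 0 H
  atom 17: O, bond orders sum to 2 (valence 2) → 0 H
  atom 18: O, bond orders sum to 1 (valence 2) → 1 H
  atom 19: C, bond orders sum to 4 (valence 4) → 0 H
  atom 20: C, bond orders sum to 4 (valence 4) → 0 H
  atom 21: N, bond orders sum to 1 (valence 3) → 2 H
  atom 22: O, bond orders sum to 2 (valence 2) → 0 H
  atom 23: C, bond orders sum to 2 (valence 4) → 2 H
  atom 24: C, bond orders sum to 2 (valence 4) → 2 H
  atom 25: C, bond orders sum to 2 (valence 4) → 2 H
  atom 26: N, bond orders sum to 1 (valence 3) → 2 H
Totals → C:19, H:34, N:2, O:5.
In Hill order: C19H34N2O5.

C19H34N2O5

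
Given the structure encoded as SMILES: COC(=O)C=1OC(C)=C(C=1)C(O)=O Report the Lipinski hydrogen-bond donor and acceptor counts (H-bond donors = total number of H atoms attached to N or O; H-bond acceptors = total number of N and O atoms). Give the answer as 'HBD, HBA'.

1, 5

Donors: find every N or O and count the H atoms it carries.
  atom 2 (O): bond orders sum to 2 → 0 H
  atom 4 (O): bond orders sum to 2 → 0 H
  atom 6 (O): bond orders sum to 2 → 0 H
  atom 12 (O): bond orders sum to 1 → 1 H
  atom 13 (O): bond orders sum to 2 → 0 H
Lipinski HBD = 1.
Acceptors: N atoms = 0, O atoms = 5 → HBA = 5.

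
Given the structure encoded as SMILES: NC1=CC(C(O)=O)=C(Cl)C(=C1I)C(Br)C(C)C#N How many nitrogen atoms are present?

Scan the SMILES for N atoms (remember two-letter symbols like Cl and Br are single atoms).
Nitrogen count: 2.

2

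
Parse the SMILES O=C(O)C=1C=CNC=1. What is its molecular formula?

Walk through each heavy atom and fill implicit hydrogens from standard valence (C 4, N 3, O 2, S 2, halogen 1):
  atom 1: O, bond orders sum to 2 (valence 2) → 0 H
  atom 2: C, bond orders sum to 4 (valence 4) → 0 H
  atom 3: O, bond orders sum to 1 (valence 2) → 1 H
  atom 4: C, bond orders sum to 4 (valence 4) → 0 H
  atom 5: C, bond orders sum to 3 (valence 4) → 1 H
  atom 6: C, bond orders sum to 3 (valence 4) → 1 H
  atom 7: N, bond orders sum to 2 (valence 3) → 1 H
  atom 8: C, bond orders sum to 3 (valence 4) → 1 H
Totals → C:5, H:5, N:1, O:2.
In Hill order: C5H5NO2.

C5H5NO2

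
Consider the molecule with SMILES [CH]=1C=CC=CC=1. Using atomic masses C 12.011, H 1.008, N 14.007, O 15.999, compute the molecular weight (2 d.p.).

78.11 g/mol

First, the molecular formula is C6H6 (counting implicit H from valence).
  C: 6 × 12.011 = 72.066
  H: 6 × 1.008 = 6.048
Sum: 6×12.011 + 6×1.008 = 78.114 → 78.11 g/mol.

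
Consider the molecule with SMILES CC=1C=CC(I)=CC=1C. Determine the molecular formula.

C8H9I

Walk through each heavy atom and fill implicit hydrogens from standard valence (C 4, N 3, O 2, S 2, halogen 1):
  atom 1: C, bond orders sum to 1 (valence 4) → 3 H
  atom 2: C, bond orders sum to 4 (valence 4) → 0 H
  atom 3: C, bond orders sum to 3 (valence 4) → 1 H
  atom 4: C, bond orders sum to 3 (valence 4) → 1 H
  atom 5: C, bond orders sum to 4 (valence 4) → 0 H
  atom 6: I (halogen, monovalent) → 0 H
  atom 7: C, bond orders sum to 3 (valence 4) → 1 H
  atom 8: C, bond orders sum to 4 (valence 4) → 0 H
  atom 9: C, bond orders sum to 1 (valence 4) → 3 H
Totals → C:8, H:9, I:1.
In Hill order: C8H9I.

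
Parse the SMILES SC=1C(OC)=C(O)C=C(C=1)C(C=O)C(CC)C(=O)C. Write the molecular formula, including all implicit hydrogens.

Walk through each heavy atom and fill implicit hydrogens from standard valence (C 4, N 3, O 2, S 2, halogen 1):
  atom 1: S, bond orders sum to 1 (valence 2) → 1 H
  atom 2: C, bond orders sum to 4 (valence 4) → 0 H
  atom 3: C, bond orders sum to 4 (valence 4) → 0 H
  atom 4: O, bond orders sum to 2 (valence 2) → 0 H
  atom 5: C, bond orders sum to 1 (valence 4) → 3 H
  atom 6: C, bond orders sum to 4 (valence 4) → 0 H
  atom 7: O, bond orders sum to 1 (valence 2) → 1 H
  atom 8: C, bond orders sum to 3 (valence 4) → 1 H
  atom 9: C, bond orders sum to 4 (valence 4) → 0 H
  atom 10: C, bond orders sum to 3 (valence 4) → 1 H
  atom 11: C, bond orders sum to 3 (valence 4) → 1 H
  atom 12: C, bond orders sum to 3 (valence 4) → 1 H
  atom 13: O, bond orders sum to 2 (valence 2) → 0 H
  atom 14: C, bond orders sum to 3 (valence 4) → 1 H
  atom 15: C, bond orders sum to 2 (valence 4) → 2 H
  atom 16: C, bond orders sum to 1 (valence 4) → 3 H
  atom 17: C, bond orders sum to 4 (valence 4) → 0 H
  atom 18: O, bond orders sum to 2 (valence 2) → 0 H
  atom 19: C, bond orders sum to 1 (valence 4) → 3 H
Totals → C:14, H:18, O:4, S:1.

C14H18O4S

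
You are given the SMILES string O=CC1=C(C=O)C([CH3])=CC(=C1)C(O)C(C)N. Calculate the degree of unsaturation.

6

Degree of unsaturation = (number of rings) + (number of π bonds).
Ring closures in the SMILES: 1.
π bonds: 5 double bonds (each 1 DoU) → 5 DoU from unsaturation.
Total DoU = 1 + 5 = 6.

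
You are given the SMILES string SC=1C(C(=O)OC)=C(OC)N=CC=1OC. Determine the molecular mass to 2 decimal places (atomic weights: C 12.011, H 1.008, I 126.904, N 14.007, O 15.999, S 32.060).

First, the molecular formula is C9H11NO4S (counting implicit H from valence).
  C: 9 × 12.011 = 108.099
  H: 11 × 1.008 = 11.088
  N: 1 × 14.007 = 14.007
  O: 4 × 15.999 = 63.996
  S: 1 × 32.060 = 32.060
Sum: 9×12.011 + 11×1.008 + 1×14.007 + 4×15.999 + 1×32.060 = 229.250 → 229.25 g/mol.

229.25 g/mol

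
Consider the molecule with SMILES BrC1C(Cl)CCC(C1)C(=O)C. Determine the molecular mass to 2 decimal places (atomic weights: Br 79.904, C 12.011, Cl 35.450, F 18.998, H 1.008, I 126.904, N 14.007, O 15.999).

First, the molecular formula is C8H12BrClO (counting implicit H from valence).
  Br: 1 × 79.904 = 79.904
  C: 8 × 12.011 = 96.088
  Cl: 1 × 35.450 = 35.450
  H: 12 × 1.008 = 12.096
  O: 1 × 15.999 = 15.999
Sum: 1×79.904 + 8×12.011 + 1×35.450 + 12×1.008 + 1×15.999 = 239.537 → 239.54 g/mol.

239.54 g/mol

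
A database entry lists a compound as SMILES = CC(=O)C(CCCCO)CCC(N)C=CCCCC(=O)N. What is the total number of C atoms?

16

Count every carbon token in the SMILES (each C, including those in ring-closure positions and inside branches).
Carbon count: 16.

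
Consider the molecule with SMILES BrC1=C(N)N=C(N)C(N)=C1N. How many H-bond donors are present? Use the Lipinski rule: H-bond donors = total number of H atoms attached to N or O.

Donors: find every N or O and count the H atoms it carries.
  atom 4 (N): bond orders sum to 1 → 2 H
  atom 5 (N): bond orders sum to 3 → 0 H
  atom 7 (N): bond orders sum to 1 → 2 H
  atom 9 (N): bond orders sum to 1 → 2 H
  atom 11 (N): bond orders sum to 1 → 2 H
Lipinski HBD = 8.

8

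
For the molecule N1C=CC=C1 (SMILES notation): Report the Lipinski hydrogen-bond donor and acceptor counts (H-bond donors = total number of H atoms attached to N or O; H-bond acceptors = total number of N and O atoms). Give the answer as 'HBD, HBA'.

Donors: find every N or O and count the H atoms it carries.
  atom 1 (N): bond orders sum to 2 → 1 H
Lipinski HBD = 1.
Acceptors: N atoms = 1, O atoms = 0 → HBA = 1.

1, 1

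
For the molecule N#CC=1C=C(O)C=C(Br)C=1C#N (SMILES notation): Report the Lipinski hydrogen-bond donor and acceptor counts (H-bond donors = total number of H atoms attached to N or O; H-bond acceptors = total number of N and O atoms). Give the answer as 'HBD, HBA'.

Donors: find every N or O and count the H atoms it carries.
  atom 1 (N): bond orders sum to 3 → 0 H
  atom 6 (O): bond orders sum to 1 → 1 H
  atom 12 (N): bond orders sum to 3 → 0 H
Lipinski HBD = 1.
Acceptors: N atoms = 2, O atoms = 1 → HBA = 3.

1, 3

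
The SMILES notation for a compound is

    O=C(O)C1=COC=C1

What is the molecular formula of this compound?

C5H4O3

Walk through each heavy atom and fill implicit hydrogens from standard valence (C 4, N 3, O 2, S 2, halogen 1):
  atom 1: O, bond orders sum to 2 (valence 2) → 0 H
  atom 2: C, bond orders sum to 4 (valence 4) → 0 H
  atom 3: O, bond orders sum to 1 (valence 2) → 1 H
  atom 4: C, bond orders sum to 4 (valence 4) → 0 H
  atom 5: C, bond orders sum to 3 (valence 4) → 1 H
  atom 6: O, bond orders sum to 2 (valence 2) → 0 H
  atom 7: C, bond orders sum to 3 (valence 4) → 1 H
  atom 8: C, bond orders sum to 3 (valence 4) → 1 H
Totals → C:5, H:4, O:3.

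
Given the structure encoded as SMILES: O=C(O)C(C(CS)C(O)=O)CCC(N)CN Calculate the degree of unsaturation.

2

Molecular formula: C9H18N2O4S.
DoU = (2C + 2 + N − H − X) / 2, where X is the halogen count and O/S are ignored.
    = (2·9 + 2 + 2 − 18 − 0) / 2 = 4 / 2 = 2.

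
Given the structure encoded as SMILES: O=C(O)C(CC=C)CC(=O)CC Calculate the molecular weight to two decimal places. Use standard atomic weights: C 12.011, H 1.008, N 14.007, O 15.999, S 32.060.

170.21 g/mol

First, the molecular formula is C9H14O3 (counting implicit H from valence).
  C: 9 × 12.011 = 108.099
  H: 14 × 1.008 = 14.112
  O: 3 × 15.999 = 47.997
Sum: 9×12.011 + 14×1.008 + 3×15.999 = 170.208 → 170.21 g/mol.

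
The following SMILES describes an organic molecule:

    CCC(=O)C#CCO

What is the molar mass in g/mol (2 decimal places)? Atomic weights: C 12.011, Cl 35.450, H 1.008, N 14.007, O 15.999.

First, the molecular formula is C6H8O2 (counting implicit H from valence).
  C: 6 × 12.011 = 72.066
  H: 8 × 1.008 = 8.064
  O: 2 × 15.999 = 31.998
Sum: 6×12.011 + 8×1.008 + 2×15.999 = 112.128 → 112.13 g/mol.

112.13 g/mol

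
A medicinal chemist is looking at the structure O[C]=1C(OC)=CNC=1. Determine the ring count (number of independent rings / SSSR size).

In SMILES, each pair of matching ring-closure digits denotes one ring-closing bond; the number of such bonds equals the number of independent rings.
Ring-closure bonds here: 1.

1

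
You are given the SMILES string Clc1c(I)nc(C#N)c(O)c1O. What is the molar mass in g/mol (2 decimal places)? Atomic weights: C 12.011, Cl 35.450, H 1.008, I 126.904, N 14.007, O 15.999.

First, the molecular formula is C6H2ClIN2O2 (counting implicit H from valence).
  C: 6 × 12.011 = 72.066
  Cl: 1 × 35.450 = 35.450
  H: 2 × 1.008 = 2.016
  I: 1 × 126.904 = 126.904
  N: 2 × 14.007 = 28.014
  O: 2 × 15.999 = 31.998
Sum: 6×12.011 + 1×35.450 + 2×1.008 + 1×126.904 + 2×14.007 + 2×15.999 = 296.448 → 296.45 g/mol.

296.45 g/mol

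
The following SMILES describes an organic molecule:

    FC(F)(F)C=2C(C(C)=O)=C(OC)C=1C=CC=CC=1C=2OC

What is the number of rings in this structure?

2

In SMILES, each pair of matching ring-closure digits denotes one ring-closing bond; the number of such bonds equals the number of independent rings.
Ring-closure bonds here: 2.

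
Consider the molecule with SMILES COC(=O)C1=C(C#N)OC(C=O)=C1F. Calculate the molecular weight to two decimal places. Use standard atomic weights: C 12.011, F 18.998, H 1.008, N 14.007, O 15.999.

First, the molecular formula is C8H4FNO4 (counting implicit H from valence).
  C: 8 × 12.011 = 96.088
  F: 1 × 18.998 = 18.998
  H: 4 × 1.008 = 4.032
  N: 1 × 14.007 = 14.007
  O: 4 × 15.999 = 63.996
Sum: 8×12.011 + 1×18.998 + 4×1.008 + 1×14.007 + 4×15.999 = 197.121 → 197.12 g/mol.

197.12 g/mol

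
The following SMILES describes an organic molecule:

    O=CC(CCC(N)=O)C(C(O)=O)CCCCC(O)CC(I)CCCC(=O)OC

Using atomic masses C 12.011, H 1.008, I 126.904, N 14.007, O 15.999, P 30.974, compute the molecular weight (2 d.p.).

513.37 g/mol

First, the molecular formula is C19H32INO7 (counting implicit H from valence).
  C: 19 × 12.011 = 228.209
  H: 32 × 1.008 = 32.256
  I: 1 × 126.904 = 126.904
  N: 1 × 14.007 = 14.007
  O: 7 × 15.999 = 111.993
Sum: 19×12.011 + 32×1.008 + 1×126.904 + 1×14.007 + 7×15.999 = 513.369 → 513.37 g/mol.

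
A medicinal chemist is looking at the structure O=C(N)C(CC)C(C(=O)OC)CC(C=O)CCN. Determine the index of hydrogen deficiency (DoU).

3

Molecular formula: C12H22N2O4.
DoU = (2C + 2 + N − H − X) / 2, where X is the halogen count and O/S are ignored.
    = (2·12 + 2 + 2 − 22 − 0) / 2 = 6 / 2 = 3.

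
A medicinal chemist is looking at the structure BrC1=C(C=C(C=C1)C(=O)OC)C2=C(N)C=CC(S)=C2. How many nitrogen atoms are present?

Scan the SMILES for N atoms (remember two-letter symbols like Cl and Br are single atoms).
Nitrogen count: 1.

1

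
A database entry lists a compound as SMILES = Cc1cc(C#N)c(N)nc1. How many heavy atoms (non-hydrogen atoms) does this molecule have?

10

Every atom symbol written in the SMILES (organic subset) is one heavy atom; implicit H are not written.
Heavy atoms by element → C:7, N:3.
Total: 10.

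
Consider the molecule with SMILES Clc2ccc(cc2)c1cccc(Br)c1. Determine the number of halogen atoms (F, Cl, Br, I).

2

Halogen atoms appear at heavy-atom positions 1, 13 (1×Br, 1×Cl).
Halogen count: 2.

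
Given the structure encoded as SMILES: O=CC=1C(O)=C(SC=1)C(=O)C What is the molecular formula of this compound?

Walk through each heavy atom and fill implicit hydrogens from standard valence (C 4, N 3, O 2, S 2, halogen 1):
  atom 1: O, bond orders sum to 2 (valence 2) → 0 H
  atom 2: C, bond orders sum to 3 (valence 4) → 1 H
  atom 3: C, bond orders sum to 4 (valence 4) → 0 H
  atom 4: C, bond orders sum to 4 (valence 4) → 0 H
  atom 5: O, bond orders sum to 1 (valence 2) → 1 H
  atom 6: C, bond orders sum to 4 (valence 4) → 0 H
  atom 7: S, bond orders sum to 2 (valence 2) → 0 H
  atom 8: C, bond orders sum to 3 (valence 4) → 1 H
  atom 9: C, bond orders sum to 4 (valence 4) → 0 H
  atom 10: O, bond orders sum to 2 (valence 2) → 0 H
  atom 11: C, bond orders sum to 1 (valence 4) → 3 H
Totals → C:7, H:6, O:3, S:1.

C7H6O3S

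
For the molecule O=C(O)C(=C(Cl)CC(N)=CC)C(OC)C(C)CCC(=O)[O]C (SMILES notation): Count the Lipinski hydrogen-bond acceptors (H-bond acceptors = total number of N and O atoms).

N atoms: 1; O atoms: 5.
Lipinski HBA = 1 + 5 = 6.

6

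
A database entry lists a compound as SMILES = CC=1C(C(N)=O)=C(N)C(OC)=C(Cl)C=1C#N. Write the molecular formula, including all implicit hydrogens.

Walk through each heavy atom and fill implicit hydrogens from standard valence (C 4, N 3, O 2, S 2, halogen 1):
  atom 1: C, bond orders sum to 1 (valence 4) → 3 H
  atom 2: C, bond orders sum to 4 (valence 4) → 0 H
  atom 3: C, bond orders sum to 4 (valence 4) → 0 H
  atom 4: C, bond orders sum to 4 (valence 4) → 0 H
  atom 5: N, bond orders sum to 1 (valence 3) → 2 H
  atom 6: O, bond orders sum to 2 (valence 2) → 0 H
  atom 7: C, bond orders sum to 4 (valence 4) → 0 H
  atom 8: N, bond orders sum to 1 (valence 3) → 2 H
  atom 9: C, bond orders sum to 4 (valence 4) → 0 H
  atom 10: O, bond orders sum to 2 (valence 2) → 0 H
  atom 11: C, bond orders sum to 1 (valence 4) → 3 H
  atom 12: C, bond orders sum to 4 (valence 4) → 0 H
  atom 13: Cl (halogen, monovalent) → 0 H
  atom 14: C, bond orders sum to 4 (valence 4) → 0 H
  atom 15: C, bond orders sum to 4 (valence 4) → 0 H
  atom 16: N, bond orders sum to 3 (valence 3) → 0 H
Totals → C:10, H:10, Cl:1, N:3, O:2.

C10H10ClN3O2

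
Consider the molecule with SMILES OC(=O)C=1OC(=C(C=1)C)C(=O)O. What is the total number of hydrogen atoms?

Walk through each heavy atom and fill implicit hydrogens from standard valence (C 4, N 3, O 2, S 2, halogen 1):
  atom 1: O, bond orders sum to 1 (valence 2) → 1 H
  atom 2: C, bond orders sum to 4 (valence 4) → 0 H
  atom 3: O, bond orders sum to 2 (valence 2) → 0 H
  atom 4: C, bond orders sum to 4 (valence 4) → 0 H
  atom 5: O, bond orders sum to 2 (valence 2) → 0 H
  atom 6: C, bond orders sum to 4 (valence 4) → 0 H
  atom 7: C, bond orders sum to 4 (valence 4) → 0 H
  atom 8: C, bond orders sum to 3 (valence 4) → 1 H
  atom 9: C, bond orders sum to 1 (valence 4) → 3 H
  atom 10: C, bond orders sum to 4 (valence 4) → 0 H
  atom 11: O, bond orders sum to 2 (valence 2) → 0 H
  atom 12: O, bond orders sum to 1 (valence 2) → 1 H
Total hydrogens: 6.

6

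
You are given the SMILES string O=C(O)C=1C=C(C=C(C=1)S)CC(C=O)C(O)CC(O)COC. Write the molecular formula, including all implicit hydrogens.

C15H20O6S

Walk through each heavy atom and fill implicit hydrogens from standard valence (C 4, N 3, O 2, S 2, halogen 1):
  atom 1: O, bond orders sum to 2 (valence 2) → 0 H
  atom 2: C, bond orders sum to 4 (valence 4) → 0 H
  atom 3: O, bond orders sum to 1 (valence 2) → 1 H
  atom 4: C, bond orders sum to 4 (valence 4) → 0 H
  atom 5: C, bond orders sum to 3 (valence 4) → 1 H
  atom 6: C, bond orders sum to 4 (valence 4) → 0 H
  atom 7: C, bond orders sum to 3 (valence 4) → 1 H
  atom 8: C, bond orders sum to 4 (valence 4) → 0 H
  atom 9: C, bond orders sum to 3 (valence 4) → 1 H
  atom 10: S, bond orders sum to 1 (valence 2) → 1 H
  atom 11: C, bond orders sum to 2 (valence 4) → 2 H
  atom 12: C, bond orders sum to 3 (valence 4) → 1 H
  atom 13: C, bond orders sum to 3 (valence 4) → 1 H
  atom 14: O, bond orders sum to 2 (valence 2) → 0 H
  atom 15: C, bond orders sum to 3 (valence 4) → 1 H
  atom 16: O, bond orders sum to 1 (valence 2) → 1 H
  atom 17: C, bond orders sum to 2 (valence 4) → 2 H
  atom 18: C, bond orders sum to 3 (valence 4) → 1 H
  atom 19: O, bond orders sum to 1 (valence 2) → 1 H
  atom 20: C, bond orders sum to 2 (valence 4) → 2 H
  atom 21: O, bond orders sum to 2 (valence 2) → 0 H
  atom 22: C, bond orders sum to 1 (valence 4) → 3 H
Totals → C:15, H:20, O:6, S:1.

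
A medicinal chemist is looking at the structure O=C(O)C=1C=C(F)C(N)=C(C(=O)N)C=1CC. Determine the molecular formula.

C10H11FN2O3

Walk through each heavy atom and fill implicit hydrogens from standard valence (C 4, N 3, O 2, S 2, halogen 1):
  atom 1: O, bond orders sum to 2 (valence 2) → 0 H
  atom 2: C, bond orders sum to 4 (valence 4) → 0 H
  atom 3: O, bond orders sum to 1 (valence 2) → 1 H
  atom 4: C, bond orders sum to 4 (valence 4) → 0 H
  atom 5: C, bond orders sum to 3 (valence 4) → 1 H
  atom 6: C, bond orders sum to 4 (valence 4) → 0 H
  atom 7: F (halogen, monovalent) → 0 H
  atom 8: C, bond orders sum to 4 (valence 4) → 0 H
  atom 9: N, bond orders sum to 1 (valence 3) → 2 H
  atom 10: C, bond orders sum to 4 (valence 4) → 0 H
  atom 11: C, bond orders sum to 4 (valence 4) → 0 H
  atom 12: O, bond orders sum to 2 (valence 2) → 0 H
  atom 13: N, bond orders sum to 1 (valence 3) → 2 H
  atom 14: C, bond orders sum to 4 (valence 4) → 0 H
  atom 15: C, bond orders sum to 2 (valence 4) → 2 H
  atom 16: C, bond orders sum to 1 (valence 4) → 3 H
Totals → C:10, H:11, F:1, N:2, O:3.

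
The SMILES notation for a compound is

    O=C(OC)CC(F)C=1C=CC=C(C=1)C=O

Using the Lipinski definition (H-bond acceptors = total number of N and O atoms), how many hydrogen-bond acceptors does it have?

N atoms: 0; O atoms: 3.
Lipinski HBA = 0 + 3 = 3.

3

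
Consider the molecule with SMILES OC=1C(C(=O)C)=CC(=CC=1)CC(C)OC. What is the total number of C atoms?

Count every carbon token in the SMILES (each C, including those in ring-closure positions and inside branches).
Carbon count: 12.

12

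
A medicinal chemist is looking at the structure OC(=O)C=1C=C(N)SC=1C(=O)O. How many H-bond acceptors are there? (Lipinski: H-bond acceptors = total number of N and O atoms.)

N atoms: 1; O atoms: 4.
Lipinski HBA = 1 + 4 = 5.

5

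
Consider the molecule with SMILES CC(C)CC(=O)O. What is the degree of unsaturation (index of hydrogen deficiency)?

1

Molecular formula: C5H10O2.
DoU = (2C + 2 + N − H − X) / 2, where X is the halogen count and O/S are ignored.
    = (2·5 + 2 + 0 − 10 − 0) / 2 = 2 / 2 = 1.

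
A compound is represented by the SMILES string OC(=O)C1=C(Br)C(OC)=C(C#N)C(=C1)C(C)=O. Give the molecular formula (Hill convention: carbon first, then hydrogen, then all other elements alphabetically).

Walk through each heavy atom and fill implicit hydrogens from standard valence (C 4, N 3, O 2, S 2, halogen 1):
  atom 1: O, bond orders sum to 1 (valence 2) → 1 H
  atom 2: C, bond orders sum to 4 (valence 4) → 0 H
  atom 3: O, bond orders sum to 2 (valence 2) → 0 H
  atom 4: C, bond orders sum to 4 (valence 4) → 0 H
  atom 5: C, bond orders sum to 4 (valence 4) → 0 H
  atom 6: Br (halogen, monovalent) → 0 H
  atom 7: C, bond orders sum to 4 (valence 4) → 0 H
  atom 8: O, bond orders sum to 2 (valence 2) → 0 H
  atom 9: C, bond orders sum to 1 (valence 4) → 3 H
  atom 10: C, bond orders sum to 4 (valence 4) → 0 H
  atom 11: C, bond orders sum to 4 (valence 4) → 0 H
  atom 12: N, bond orders sum to 3 (valence 3) → 0 H
  atom 13: C, bond orders sum to 4 (valence 4) → 0 H
  atom 14: C, bond orders sum to 3 (valence 4) → 1 H
  atom 15: C, bond orders sum to 4 (valence 4) → 0 H
  atom 16: C, bond orders sum to 1 (valence 4) → 3 H
  atom 17: O, bond orders sum to 2 (valence 2) → 0 H
Totals → C:11, H:8, Br:1, N:1, O:4.

C11H8BrNO4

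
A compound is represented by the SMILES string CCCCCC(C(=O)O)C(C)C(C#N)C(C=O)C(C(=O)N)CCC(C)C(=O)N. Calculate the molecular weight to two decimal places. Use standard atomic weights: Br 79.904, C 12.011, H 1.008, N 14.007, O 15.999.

First, the molecular formula is C20H33N3O5 (counting implicit H from valence).
  C: 20 × 12.011 = 240.220
  H: 33 × 1.008 = 33.264
  N: 3 × 14.007 = 42.021
  O: 5 × 15.999 = 79.995
Sum: 20×12.011 + 33×1.008 + 3×14.007 + 5×15.999 = 395.500 → 395.50 g/mol.

395.50 g/mol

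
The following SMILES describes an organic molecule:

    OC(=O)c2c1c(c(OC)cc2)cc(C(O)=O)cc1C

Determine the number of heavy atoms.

19

Every atom symbol written in the SMILES (organic subset) is one heavy atom; implicit H are not written.
Heavy atoms by element → C:14, O:5.
Total: 19.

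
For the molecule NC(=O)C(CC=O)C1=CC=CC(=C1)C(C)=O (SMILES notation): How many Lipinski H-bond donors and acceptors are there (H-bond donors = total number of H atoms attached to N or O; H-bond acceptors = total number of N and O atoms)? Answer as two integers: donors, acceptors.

Donors: find every N or O and count the H atoms it carries.
  atom 1 (N): bond orders sum to 1 → 2 H
  atom 3 (O): bond orders sum to 2 → 0 H
  atom 7 (O): bond orders sum to 2 → 0 H
  atom 16 (O): bond orders sum to 2 → 0 H
Lipinski HBD = 2.
Acceptors: N atoms = 1, O atoms = 3 → HBA = 4.

2, 4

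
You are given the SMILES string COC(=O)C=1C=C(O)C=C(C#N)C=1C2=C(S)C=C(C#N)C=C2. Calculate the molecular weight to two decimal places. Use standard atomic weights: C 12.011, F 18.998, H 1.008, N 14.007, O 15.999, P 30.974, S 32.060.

First, the molecular formula is C16H10N2O3S (counting implicit H from valence).
  C: 16 × 12.011 = 192.176
  H: 10 × 1.008 = 10.080
  N: 2 × 14.007 = 28.014
  O: 3 × 15.999 = 47.997
  S: 1 × 32.060 = 32.060
Sum: 16×12.011 + 10×1.008 + 2×14.007 + 3×15.999 + 1×32.060 = 310.327 → 310.33 g/mol.

310.33 g/mol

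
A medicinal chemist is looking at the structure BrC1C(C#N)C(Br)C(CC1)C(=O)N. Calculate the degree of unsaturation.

4

Molecular formula: C8H10Br2N2O.
DoU = (2C + 2 + N − H − X) / 2, where X is the halogen count and O/S are ignored.
    = (2·8 + 2 + 2 − 10 − 2) / 2 = 8 / 2 = 4.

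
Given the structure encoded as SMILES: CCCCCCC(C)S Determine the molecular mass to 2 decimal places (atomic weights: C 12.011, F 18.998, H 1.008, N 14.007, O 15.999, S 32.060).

146.29 g/mol

First, the molecular formula is C8H18S (counting implicit H from valence).
  C: 8 × 12.011 = 96.088
  H: 18 × 1.008 = 18.144
  S: 1 × 32.060 = 32.060
Sum: 8×12.011 + 18×1.008 + 1×32.060 = 146.292 → 146.29 g/mol.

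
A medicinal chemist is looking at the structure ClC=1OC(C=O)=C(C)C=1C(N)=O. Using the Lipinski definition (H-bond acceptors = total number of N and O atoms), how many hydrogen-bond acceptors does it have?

N atoms: 1; O atoms: 3.
Lipinski HBA = 1 + 3 = 4.

4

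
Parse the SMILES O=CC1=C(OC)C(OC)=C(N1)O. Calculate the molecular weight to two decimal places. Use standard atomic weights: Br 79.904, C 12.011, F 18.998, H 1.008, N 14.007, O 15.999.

171.15 g/mol

First, the molecular formula is C7H9NO4 (counting implicit H from valence).
  C: 7 × 12.011 = 84.077
  H: 9 × 1.008 = 9.072
  N: 1 × 14.007 = 14.007
  O: 4 × 15.999 = 63.996
Sum: 7×12.011 + 9×1.008 + 1×14.007 + 4×15.999 = 171.152 → 171.15 g/mol.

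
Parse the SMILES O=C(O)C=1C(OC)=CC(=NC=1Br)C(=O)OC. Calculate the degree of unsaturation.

6

Degree of unsaturation = (number of rings) + (number of π bonds).
Ring closures in the SMILES: 1.
π bonds: 5 double bonds (each 1 DoU) → 5 DoU from unsaturation.
Total DoU = 1 + 5 = 6.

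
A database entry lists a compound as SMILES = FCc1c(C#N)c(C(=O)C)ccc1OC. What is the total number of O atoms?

2

Scan the SMILES for O atoms (remember two-letter symbols like Cl and Br are single atoms).
Oxygen count: 2.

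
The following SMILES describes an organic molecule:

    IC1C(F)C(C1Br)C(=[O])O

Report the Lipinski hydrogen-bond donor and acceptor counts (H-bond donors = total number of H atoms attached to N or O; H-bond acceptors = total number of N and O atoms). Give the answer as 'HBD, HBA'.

Donors: find every N or O and count the H atoms it carries.
  atom 9 (O): bond orders sum to 2 → 0 H
  atom 10 (O): bond orders sum to 1 → 1 H
Lipinski HBD = 1.
Acceptors: N atoms = 0, O atoms = 2 → HBA = 2.

1, 2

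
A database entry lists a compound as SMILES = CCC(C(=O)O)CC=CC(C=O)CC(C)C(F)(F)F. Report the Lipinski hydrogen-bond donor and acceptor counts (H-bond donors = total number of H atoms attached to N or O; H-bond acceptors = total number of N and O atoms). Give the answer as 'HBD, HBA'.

Donors: find every N or O and count the H atoms it carries.
  atom 5 (O): bond orders sum to 2 → 0 H
  atom 6 (O): bond orders sum to 1 → 1 H
  atom 12 (O): bond orders sum to 2 → 0 H
Lipinski HBD = 1.
Acceptors: N atoms = 0, O atoms = 3 → HBA = 3.

1, 3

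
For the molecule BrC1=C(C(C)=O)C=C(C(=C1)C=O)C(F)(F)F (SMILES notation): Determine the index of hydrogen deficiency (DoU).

Molecular formula: C10H6BrF3O2.
DoU = (2C + 2 + N − H − X) / 2, where X is the halogen count and O/S are ignored.
    = (2·10 + 2 + 0 − 6 − 4) / 2 = 12 / 2 = 6.

6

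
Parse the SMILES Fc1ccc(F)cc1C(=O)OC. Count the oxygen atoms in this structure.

2

Scan the SMILES for O atoms (remember two-letter symbols like Cl and Br are single atoms).
Oxygen count: 2.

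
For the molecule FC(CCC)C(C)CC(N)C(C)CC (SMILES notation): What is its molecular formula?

C12H26FN

Walk through each heavy atom and fill implicit hydrogens from standard valence (C 4, N 3, O 2, S 2, halogen 1):
  atom 1: F (halogen, monovalent) → 0 H
  atom 2: C, bond orders sum to 3 (valence 4) → 1 H
  atom 3: C, bond orders sum to 2 (valence 4) → 2 H
  atom 4: C, bond orders sum to 2 (valence 4) → 2 H
  atom 5: C, bond orders sum to 1 (valence 4) → 3 H
  atom 6: C, bond orders sum to 3 (valence 4) → 1 H
  atom 7: C, bond orders sum to 1 (valence 4) → 3 H
  atom 8: C, bond orders sum to 2 (valence 4) → 2 H
  atom 9: C, bond orders sum to 3 (valence 4) → 1 H
  atom 10: N, bond orders sum to 1 (valence 3) → 2 H
  atom 11: C, bond orders sum to 3 (valence 4) → 1 H
  atom 12: C, bond orders sum to 1 (valence 4) → 3 H
  atom 13: C, bond orders sum to 2 (valence 4) → 2 H
  atom 14: C, bond orders sum to 1 (valence 4) → 3 H
Totals → C:12, H:26, F:1, N:1.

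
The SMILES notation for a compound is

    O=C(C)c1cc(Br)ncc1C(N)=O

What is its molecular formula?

Walk through each heavy atom and fill implicit hydrogens from standard valence (C 4, N 3, O 2, S 2, halogen 1); for lowercase aromatic atoms, an aromatic c carries 1 H when it has two neighbours and 0 H with three, and aromatic n carries 0 H:
  atom 1: O, bond orders sum to 2 (valence 2) → 0 H
  atom 2: C, bond orders sum to 4 (valence 4) → 0 H
  atom 3: C, bond orders sum to 1 (valence 4) → 3 H
  atom 4: aromatic c, 3 neighbours → 0 H
  atom 5: aromatic c, 2 neighbours → 1 H
  atom 6: aromatic c, 3 neighbours → 0 H
  atom 7: Br (halogen, monovalent) → 0 H
  atom 8: aromatic n, 2 neighbours → 0 H
  atom 9: aromatic c, 2 neighbours → 1 H
  atom 10: aromatic c, 3 neighbours → 0 H
  atom 11: C, bond orders sum to 4 (valence 4) → 0 H
  atom 12: N, bond orders sum to 1 (valence 3) → 2 H
  atom 13: O, bond orders sum to 2 (valence 2) → 0 H
Totals → C:8, H:7, Br:1, N:2, O:2.
In Hill order: C8H7BrN2O2.

C8H7BrN2O2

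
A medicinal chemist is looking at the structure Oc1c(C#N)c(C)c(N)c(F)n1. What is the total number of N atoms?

3

Scan the SMILES for N atoms (remember two-letter symbols like Cl and Br are single atoms).
Nitrogen count: 3.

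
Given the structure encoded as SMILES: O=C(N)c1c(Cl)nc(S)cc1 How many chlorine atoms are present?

Scan the SMILES for Cl atoms (remember two-letter symbols like Cl and Br are single atoms).
Chlorine count: 1.

1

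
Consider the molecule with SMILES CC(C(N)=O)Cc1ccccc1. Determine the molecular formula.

Walk through each heavy atom and fill implicit hydrogens from standard valence (C 4, N 3, O 2, S 2, halogen 1); for lowercase aromatic atoms, an aromatic c carries 1 H when it has two neighbours and 0 H with three, and aromatic n carries 0 H:
  atom 1: C, bond orders sum to 1 (valence 4) → 3 H
  atom 2: C, bond orders sum to 3 (valence 4) → 1 H
  atom 3: C, bond orders sum to 4 (valence 4) → 0 H
  atom 4: N, bond orders sum to 1 (valence 3) → 2 H
  atom 5: O, bond orders sum to 2 (valence 2) → 0 H
  atom 6: C, bond orders sum to 2 (valence 4) → 2 H
  atom 7: aromatic c, 3 neighbours → 0 H
  atom 8: aromatic c, 2 neighbours → 1 H
  atom 9: aromatic c, 2 neighbours → 1 H
  atom 10: aromatic c, 2 neighbours → 1 H
  atom 11: aromatic c, 2 neighbours → 1 H
  atom 12: aromatic c, 2 neighbours → 1 H
Totals → C:10, H:13, N:1, O:1.

C10H13NO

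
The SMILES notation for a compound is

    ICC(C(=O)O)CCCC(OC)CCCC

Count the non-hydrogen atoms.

16

Every atom symbol written in the SMILES (organic subset) is one heavy atom; implicit H are not written.
Heavy atoms by element → C:12, I:1, O:3.
Total: 16.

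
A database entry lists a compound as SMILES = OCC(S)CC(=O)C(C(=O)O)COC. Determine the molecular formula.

Walk through each heavy atom and fill implicit hydrogens from standard valence (C 4, N 3, O 2, S 2, halogen 1):
  atom 1: O, bond orders sum to 1 (valence 2) → 1 H
  atom 2: C, bond orders sum to 2 (valence 4) → 2 H
  atom 3: C, bond orders sum to 3 (valence 4) → 1 H
  atom 4: S, bond orders sum to 1 (valence 2) → 1 H
  atom 5: C, bond orders sum to 2 (valence 4) → 2 H
  atom 6: C, bond orders sum to 4 (valence 4) → 0 H
  atom 7: O, bond orders sum to 2 (valence 2) → 0 H
  atom 8: C, bond orders sum to 3 (valence 4) → 1 H
  atom 9: C, bond orders sum to 4 (valence 4) → 0 H
  atom 10: O, bond orders sum to 2 (valence 2) → 0 H
  atom 11: O, bond orders sum to 1 (valence 2) → 1 H
  atom 12: C, bond orders sum to 2 (valence 4) → 2 H
  atom 13: O, bond orders sum to 2 (valence 2) → 0 H
  atom 14: C, bond orders sum to 1 (valence 4) → 3 H
Totals → C:8, H:14, O:5, S:1.
In Hill order: C8H14O5S.

C8H14O5S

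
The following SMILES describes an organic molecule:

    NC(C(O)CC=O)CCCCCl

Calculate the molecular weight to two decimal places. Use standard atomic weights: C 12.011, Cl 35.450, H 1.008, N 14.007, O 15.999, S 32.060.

First, the molecular formula is C8H16ClNO2 (counting implicit H from valence).
  C: 8 × 12.011 = 96.088
  Cl: 1 × 35.450 = 35.450
  H: 16 × 1.008 = 16.128
  N: 1 × 14.007 = 14.007
  O: 2 × 15.999 = 31.998
Sum: 8×12.011 + 1×35.450 + 16×1.008 + 1×14.007 + 2×15.999 = 193.671 → 193.67 g/mol.

193.67 g/mol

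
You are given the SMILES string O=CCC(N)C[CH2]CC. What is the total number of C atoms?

Count every carbon token in the SMILES (each C, including those in ring-closure positions and inside branches).
Carbon count: 7.

7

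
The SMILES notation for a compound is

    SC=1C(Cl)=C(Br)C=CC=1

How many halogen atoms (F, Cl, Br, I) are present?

2

Halogen atoms appear at heavy-atom positions 4, 6 (1×Br, 1×Cl).
Other groups present: 1 thiol.
Halogen count: 2.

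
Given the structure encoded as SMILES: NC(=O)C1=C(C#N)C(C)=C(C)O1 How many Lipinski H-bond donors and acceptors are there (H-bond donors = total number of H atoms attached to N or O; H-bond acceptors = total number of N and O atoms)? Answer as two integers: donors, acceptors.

Donors: find every N or O and count the H atoms it carries.
  atom 1 (N): bond orders sum to 1 → 2 H
  atom 3 (O): bond orders sum to 2 → 0 H
  atom 7 (N): bond orders sum to 3 → 0 H
  atom 12 (O): bond orders sum to 2 → 0 H
Lipinski HBD = 2.
Acceptors: N atoms = 2, O atoms = 2 → HBA = 4.

2, 4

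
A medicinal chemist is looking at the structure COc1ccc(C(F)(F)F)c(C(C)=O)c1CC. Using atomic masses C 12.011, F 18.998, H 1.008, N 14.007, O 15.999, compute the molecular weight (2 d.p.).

First, the molecular formula is C12H13F3O2 (counting implicit H from valence).
  C: 12 × 12.011 = 144.132
  F: 3 × 18.998 = 56.994
  H: 13 × 1.008 = 13.104
  O: 2 × 15.999 = 31.998
Sum: 12×12.011 + 3×18.998 + 13×1.008 + 2×15.999 = 246.228 → 246.23 g/mol.

246.23 g/mol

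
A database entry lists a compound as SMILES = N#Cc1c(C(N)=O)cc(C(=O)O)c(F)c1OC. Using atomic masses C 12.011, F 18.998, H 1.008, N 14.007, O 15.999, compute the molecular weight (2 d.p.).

First, the molecular formula is C10H7FN2O4 (counting implicit H from valence).
  C: 10 × 12.011 = 120.110
  F: 1 × 18.998 = 18.998
  H: 7 × 1.008 = 7.056
  N: 2 × 14.007 = 28.014
  O: 4 × 15.999 = 63.996
Sum: 10×12.011 + 1×18.998 + 7×1.008 + 2×14.007 + 4×15.999 = 238.174 → 238.17 g/mol.

238.17 g/mol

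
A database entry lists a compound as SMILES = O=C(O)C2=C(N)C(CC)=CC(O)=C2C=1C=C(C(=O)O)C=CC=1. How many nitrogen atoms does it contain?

Scan the SMILES for N atoms (remember two-letter symbols like Cl and Br are single atoms).
Nitrogen count: 1.

1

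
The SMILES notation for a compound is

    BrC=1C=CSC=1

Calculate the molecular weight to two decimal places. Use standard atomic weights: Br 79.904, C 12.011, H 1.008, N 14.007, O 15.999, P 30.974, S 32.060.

163.03 g/mol

First, the molecular formula is C4H3BrS (counting implicit H from valence).
  Br: 1 × 79.904 = 79.904
  C: 4 × 12.011 = 48.044
  H: 3 × 1.008 = 3.024
  S: 1 × 32.060 = 32.060
Sum: 1×79.904 + 4×12.011 + 3×1.008 + 1×32.060 = 163.032 → 163.03 g/mol.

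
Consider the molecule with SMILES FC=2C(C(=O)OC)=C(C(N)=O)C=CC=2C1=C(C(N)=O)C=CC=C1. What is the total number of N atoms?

2

Scan the SMILES for N atoms (remember two-letter symbols like Cl and Br are single atoms).
Nitrogen count: 2.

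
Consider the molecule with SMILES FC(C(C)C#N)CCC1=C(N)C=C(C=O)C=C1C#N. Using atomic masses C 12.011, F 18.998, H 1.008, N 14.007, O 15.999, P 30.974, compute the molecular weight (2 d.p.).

First, the molecular formula is C14H14FN3O (counting implicit H from valence).
  C: 14 × 12.011 = 168.154
  F: 1 × 18.998 = 18.998
  H: 14 × 1.008 = 14.112
  N: 3 × 14.007 = 42.021
  O: 1 × 15.999 = 15.999
Sum: 14×12.011 + 1×18.998 + 14×1.008 + 3×14.007 + 1×15.999 = 259.284 → 259.28 g/mol.

259.28 g/mol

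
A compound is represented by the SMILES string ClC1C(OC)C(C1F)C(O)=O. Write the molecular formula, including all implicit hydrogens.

Walk through each heavy atom and fill implicit hydrogens from standard valence (C 4, N 3, O 2, S 2, halogen 1):
  atom 1: Cl (halogen, monovalent) → 0 H
  atom 2: C, bond orders sum to 3 (valence 4) → 1 H
  atom 3: C, bond orders sum to 3 (valence 4) → 1 H
  atom 4: O, bond orders sum to 2 (valence 2) → 0 H
  atom 5: C, bond orders sum to 1 (valence 4) → 3 H
  atom 6: C, bond orders sum to 3 (valence 4) → 1 H
  atom 7: C, bond orders sum to 3 (valence 4) → 1 H
  atom 8: F (halogen, monovalent) → 0 H
  atom 9: C, bond orders sum to 4 (valence 4) → 0 H
  atom 10: O, bond orders sum to 1 (valence 2) → 1 H
  atom 11: O, bond orders sum to 2 (valence 2) → 0 H
Totals → C:6, H:8, Cl:1, F:1, O:3.
In Hill order: C6H8ClFO3.

C6H8ClFO3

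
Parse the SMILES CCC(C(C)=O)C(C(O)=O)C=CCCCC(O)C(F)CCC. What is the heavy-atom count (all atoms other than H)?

22

Every atom symbol written in the SMILES (organic subset) is one heavy atom; implicit H are not written.
Heavy atoms by element → C:17, F:1, O:4.
Total: 22.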